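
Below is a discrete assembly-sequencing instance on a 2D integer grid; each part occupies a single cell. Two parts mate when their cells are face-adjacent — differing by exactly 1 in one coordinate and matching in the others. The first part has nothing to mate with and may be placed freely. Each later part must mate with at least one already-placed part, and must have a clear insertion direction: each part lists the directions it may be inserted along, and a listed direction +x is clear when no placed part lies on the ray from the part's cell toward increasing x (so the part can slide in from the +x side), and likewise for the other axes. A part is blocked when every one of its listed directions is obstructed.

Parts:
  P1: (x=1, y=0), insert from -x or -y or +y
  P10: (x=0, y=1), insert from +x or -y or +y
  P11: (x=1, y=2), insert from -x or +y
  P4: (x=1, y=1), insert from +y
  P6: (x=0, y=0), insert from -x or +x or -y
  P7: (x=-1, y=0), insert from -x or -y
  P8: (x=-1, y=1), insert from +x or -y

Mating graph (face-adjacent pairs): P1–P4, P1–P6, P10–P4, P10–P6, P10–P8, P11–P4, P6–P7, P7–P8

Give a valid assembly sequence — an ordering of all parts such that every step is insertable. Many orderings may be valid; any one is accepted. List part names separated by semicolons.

1. P1@(1, 0) [-x clear] — {P1}
2. P4@(1, 1) [+y clear] — {P1, P4}
3. P11@(1, 2) [-x clear] — {P1, P11, P4}
4. P6@(0, 0) [-x clear] — {P1, P11, P4, P6}
5. P10@(0, 1) [+y clear] — {P1, P10, P11, P4, P6}
6. P8@(-1, 1) [-y clear] — {P1, P10, P11, P4, P6, P8}
7. P7@(-1, 0) [-x clear] — {P1, P10, P11, P4, P6, P7, P8}

P1; P4; P11; P6; P10; P8; P7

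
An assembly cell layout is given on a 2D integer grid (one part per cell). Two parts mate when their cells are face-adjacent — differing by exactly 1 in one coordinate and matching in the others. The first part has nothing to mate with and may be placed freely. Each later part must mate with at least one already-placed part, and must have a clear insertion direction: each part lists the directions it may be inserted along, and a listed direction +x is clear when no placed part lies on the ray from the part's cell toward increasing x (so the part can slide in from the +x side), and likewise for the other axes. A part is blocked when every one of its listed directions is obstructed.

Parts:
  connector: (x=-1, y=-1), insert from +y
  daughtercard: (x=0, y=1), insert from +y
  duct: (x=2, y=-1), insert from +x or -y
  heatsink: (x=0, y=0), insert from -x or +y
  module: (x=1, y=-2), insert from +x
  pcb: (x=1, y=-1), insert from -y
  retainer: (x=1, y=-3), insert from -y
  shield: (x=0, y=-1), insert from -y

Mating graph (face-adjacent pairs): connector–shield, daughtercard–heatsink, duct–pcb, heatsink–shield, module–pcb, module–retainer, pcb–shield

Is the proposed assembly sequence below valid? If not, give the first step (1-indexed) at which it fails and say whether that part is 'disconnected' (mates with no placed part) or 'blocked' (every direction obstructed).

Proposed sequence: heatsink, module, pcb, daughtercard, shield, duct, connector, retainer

1. heatsink@(0, 0) [-x clear] — {heatsink}
2. module@(1, -2) — no placed neighbour ⇒ disconnected

Invalid at step 2 (disconnected)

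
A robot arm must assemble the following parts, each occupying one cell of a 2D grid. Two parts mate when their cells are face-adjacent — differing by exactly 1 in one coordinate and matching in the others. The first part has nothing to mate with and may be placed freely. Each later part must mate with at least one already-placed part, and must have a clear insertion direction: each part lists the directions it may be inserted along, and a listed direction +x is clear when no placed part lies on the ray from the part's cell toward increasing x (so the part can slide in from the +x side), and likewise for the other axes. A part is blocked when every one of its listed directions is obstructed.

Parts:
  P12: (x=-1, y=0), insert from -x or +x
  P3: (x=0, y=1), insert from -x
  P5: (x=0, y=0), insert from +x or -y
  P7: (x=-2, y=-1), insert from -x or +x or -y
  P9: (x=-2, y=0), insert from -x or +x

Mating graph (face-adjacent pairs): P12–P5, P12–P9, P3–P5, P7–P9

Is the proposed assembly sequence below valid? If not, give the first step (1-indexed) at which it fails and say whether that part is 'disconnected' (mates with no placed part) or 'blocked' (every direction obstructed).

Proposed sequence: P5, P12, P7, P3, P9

Invalid at step 3 (disconnected)

1. P5@(0, 0) [+x clear] — {P5}
2. P12@(-1, 0) [-x clear] — {P12, P5}
3. P7@(-2, -1) — no placed neighbour ⇒ disconnected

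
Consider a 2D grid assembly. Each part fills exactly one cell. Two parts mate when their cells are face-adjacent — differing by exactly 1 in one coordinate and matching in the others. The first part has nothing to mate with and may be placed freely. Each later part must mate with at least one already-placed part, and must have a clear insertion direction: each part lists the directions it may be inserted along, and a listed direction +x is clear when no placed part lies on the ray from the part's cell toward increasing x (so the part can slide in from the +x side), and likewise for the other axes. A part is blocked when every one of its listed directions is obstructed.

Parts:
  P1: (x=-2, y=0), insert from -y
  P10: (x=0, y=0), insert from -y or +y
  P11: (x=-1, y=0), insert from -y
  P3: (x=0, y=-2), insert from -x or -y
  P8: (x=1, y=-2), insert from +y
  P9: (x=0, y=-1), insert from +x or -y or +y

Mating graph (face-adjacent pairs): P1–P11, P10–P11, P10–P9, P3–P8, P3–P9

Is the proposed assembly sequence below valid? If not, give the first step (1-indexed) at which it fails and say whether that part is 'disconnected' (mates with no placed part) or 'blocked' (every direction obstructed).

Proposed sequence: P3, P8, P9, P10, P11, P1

1. P3@(0, -2) [-x clear] — {P3}
2. P8@(1, -2) [+y clear] — {P3, P8}
3. P9@(0, -1) [+x clear] — {P3, P8, P9}
4. P10@(0, 0) [+y clear] — {P10, P3, P8, P9}
5. P11@(-1, 0) [-y clear] — {P10, P11, P3, P8, P9}
6. P1@(-2, 0) [-y clear] — {P1, P10, P11, P3, P8, P9}

Valid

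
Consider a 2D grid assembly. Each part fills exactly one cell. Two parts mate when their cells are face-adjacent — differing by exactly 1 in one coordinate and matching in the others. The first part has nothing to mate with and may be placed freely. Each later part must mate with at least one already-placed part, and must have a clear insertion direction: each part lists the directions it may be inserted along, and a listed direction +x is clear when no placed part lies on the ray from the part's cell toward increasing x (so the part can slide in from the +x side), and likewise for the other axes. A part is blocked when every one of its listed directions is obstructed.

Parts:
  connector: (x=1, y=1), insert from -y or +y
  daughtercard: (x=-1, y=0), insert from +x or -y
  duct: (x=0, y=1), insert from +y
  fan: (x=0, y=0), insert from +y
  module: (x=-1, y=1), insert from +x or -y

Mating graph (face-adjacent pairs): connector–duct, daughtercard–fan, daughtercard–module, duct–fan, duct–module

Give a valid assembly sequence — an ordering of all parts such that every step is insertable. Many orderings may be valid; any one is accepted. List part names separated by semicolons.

1. fan@(0, 0) [+y clear] — {fan}
2. daughtercard@(-1, 0) [-y clear] — {daughtercard, fan}
3. module@(-1, 1) [+x clear] — {daughtercard, fan, module}
4. duct@(0, 1) [+y clear] — {daughtercard, duct, fan, module}
5. connector@(1, 1) [-y clear] — {connector, daughtercard, duct, fan, module}

fan; daughtercard; module; duct; connector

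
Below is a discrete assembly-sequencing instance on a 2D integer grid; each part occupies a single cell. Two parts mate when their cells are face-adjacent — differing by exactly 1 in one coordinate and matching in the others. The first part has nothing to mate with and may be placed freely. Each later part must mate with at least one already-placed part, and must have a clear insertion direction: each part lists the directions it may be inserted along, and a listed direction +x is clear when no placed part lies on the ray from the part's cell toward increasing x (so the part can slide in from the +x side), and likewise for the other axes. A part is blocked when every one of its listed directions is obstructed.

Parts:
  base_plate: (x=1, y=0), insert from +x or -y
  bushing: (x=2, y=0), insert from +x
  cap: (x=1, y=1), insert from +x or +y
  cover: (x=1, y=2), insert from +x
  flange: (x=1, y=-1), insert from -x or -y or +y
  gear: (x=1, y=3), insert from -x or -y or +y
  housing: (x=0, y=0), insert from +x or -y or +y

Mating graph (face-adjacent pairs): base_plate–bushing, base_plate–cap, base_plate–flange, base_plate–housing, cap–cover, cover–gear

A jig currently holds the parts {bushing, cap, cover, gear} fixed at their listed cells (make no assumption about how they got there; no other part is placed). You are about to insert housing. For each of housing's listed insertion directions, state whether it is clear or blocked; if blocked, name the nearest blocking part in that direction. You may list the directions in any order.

+x: blocked by bushing; +y: clear; -y: clear

+x: nearest on ray is bushing@(2, 0) ⇒ blocked
-y: ray from housing(0, 0) has no placed part ⇒ clear
+y: ray from housing(0, 0) has no placed part ⇒ clear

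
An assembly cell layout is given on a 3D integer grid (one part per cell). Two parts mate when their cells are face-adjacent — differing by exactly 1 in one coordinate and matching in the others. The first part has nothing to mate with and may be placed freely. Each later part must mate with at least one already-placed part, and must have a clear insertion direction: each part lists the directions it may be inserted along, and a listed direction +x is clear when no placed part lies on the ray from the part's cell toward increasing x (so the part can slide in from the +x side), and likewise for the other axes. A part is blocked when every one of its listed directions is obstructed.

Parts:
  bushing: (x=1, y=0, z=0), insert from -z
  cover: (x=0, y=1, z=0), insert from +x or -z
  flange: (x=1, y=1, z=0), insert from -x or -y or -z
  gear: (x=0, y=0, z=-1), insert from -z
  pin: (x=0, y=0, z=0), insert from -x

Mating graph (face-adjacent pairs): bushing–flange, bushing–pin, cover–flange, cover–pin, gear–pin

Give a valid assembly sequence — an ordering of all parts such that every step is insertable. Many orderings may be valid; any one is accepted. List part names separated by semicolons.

1. bushing@(1, 0, 0) [-z clear] — {bushing}
2. pin@(0, 0, 0) [-x clear] — {bushing, pin}
3. cover@(0, 1, 0) [+x clear] — {bushing, cover, pin}
4. flange@(1, 1, 0) [-z clear] — {bushing, cover, flange, pin}
5. gear@(0, 0, -1) [-z clear] — {bushing, cover, flange, gear, pin}

bushing; pin; cover; flange; gear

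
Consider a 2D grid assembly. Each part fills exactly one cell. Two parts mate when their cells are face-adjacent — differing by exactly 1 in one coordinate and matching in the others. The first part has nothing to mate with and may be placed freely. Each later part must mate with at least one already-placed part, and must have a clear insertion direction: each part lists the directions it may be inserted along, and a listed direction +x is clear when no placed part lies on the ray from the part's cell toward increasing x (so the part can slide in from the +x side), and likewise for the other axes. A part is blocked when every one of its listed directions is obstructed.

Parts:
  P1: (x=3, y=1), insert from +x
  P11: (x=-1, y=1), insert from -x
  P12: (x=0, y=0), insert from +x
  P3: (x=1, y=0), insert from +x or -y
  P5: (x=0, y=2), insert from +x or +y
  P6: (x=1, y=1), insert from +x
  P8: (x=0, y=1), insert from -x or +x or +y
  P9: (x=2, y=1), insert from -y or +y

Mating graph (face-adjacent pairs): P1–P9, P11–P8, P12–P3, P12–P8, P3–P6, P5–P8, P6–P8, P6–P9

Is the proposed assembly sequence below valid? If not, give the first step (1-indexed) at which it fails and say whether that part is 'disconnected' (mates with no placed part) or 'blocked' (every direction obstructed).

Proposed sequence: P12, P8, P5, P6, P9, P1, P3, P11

1. P12@(0, 0) [+x clear] — {P12}
2. P8@(0, 1) [-x clear] — {P12, P8}
3. P5@(0, 2) [+x clear] — {P12, P5, P8}
4. P6@(1, 1) [+x clear] — {P12, P5, P6, P8}
5. P9@(2, 1) [-y clear] — {P12, P5, P6, P8, P9}
6. P1@(3, 1) [+x clear] — {P1, P12, P5, P6, P8, P9}
7. P3@(1, 0) [+x clear] — {P1, P12, P3, P5, P6, P8, P9}
8. P11@(-1, 1) [-x clear] — {P1, P11, P12, P3, P5, P6, P8, P9}

Valid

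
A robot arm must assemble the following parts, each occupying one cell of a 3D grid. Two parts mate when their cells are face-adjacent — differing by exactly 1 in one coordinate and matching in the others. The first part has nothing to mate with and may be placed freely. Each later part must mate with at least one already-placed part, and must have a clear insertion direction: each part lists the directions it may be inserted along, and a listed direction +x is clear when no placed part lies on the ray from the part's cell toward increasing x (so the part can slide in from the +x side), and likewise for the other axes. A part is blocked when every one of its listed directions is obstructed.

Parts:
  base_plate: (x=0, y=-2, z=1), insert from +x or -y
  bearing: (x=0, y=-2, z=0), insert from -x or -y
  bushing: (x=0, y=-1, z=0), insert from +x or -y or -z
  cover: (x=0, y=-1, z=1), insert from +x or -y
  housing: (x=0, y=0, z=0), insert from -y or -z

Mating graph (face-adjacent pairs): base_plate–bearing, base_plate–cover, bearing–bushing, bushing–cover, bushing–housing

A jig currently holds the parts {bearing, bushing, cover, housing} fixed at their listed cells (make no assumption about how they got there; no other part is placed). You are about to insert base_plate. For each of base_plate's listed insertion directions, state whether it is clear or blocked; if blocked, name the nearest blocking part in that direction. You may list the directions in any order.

+x: ray from base_plate(0, -2, 1) has no placed part ⇒ clear
-y: ray from base_plate(0, -2, 1) has no placed part ⇒ clear

+x: clear; -y: clear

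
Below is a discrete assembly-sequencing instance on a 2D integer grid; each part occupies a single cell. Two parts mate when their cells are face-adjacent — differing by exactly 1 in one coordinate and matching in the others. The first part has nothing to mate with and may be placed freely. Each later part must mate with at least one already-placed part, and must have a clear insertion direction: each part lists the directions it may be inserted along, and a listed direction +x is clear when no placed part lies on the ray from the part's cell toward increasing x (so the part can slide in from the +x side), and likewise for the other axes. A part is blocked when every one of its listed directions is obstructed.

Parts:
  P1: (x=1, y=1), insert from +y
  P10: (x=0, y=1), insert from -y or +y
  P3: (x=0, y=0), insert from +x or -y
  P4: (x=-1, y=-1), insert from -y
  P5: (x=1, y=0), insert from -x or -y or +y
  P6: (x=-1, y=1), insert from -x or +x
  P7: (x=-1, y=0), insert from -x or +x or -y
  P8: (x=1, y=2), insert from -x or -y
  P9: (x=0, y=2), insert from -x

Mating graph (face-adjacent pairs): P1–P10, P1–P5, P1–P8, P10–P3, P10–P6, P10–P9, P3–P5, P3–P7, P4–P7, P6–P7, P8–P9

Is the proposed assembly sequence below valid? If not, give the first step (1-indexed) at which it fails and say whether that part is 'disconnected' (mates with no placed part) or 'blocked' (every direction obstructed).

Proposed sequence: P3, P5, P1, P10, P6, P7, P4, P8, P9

1. P3@(0, 0) [+x clear] — {P3}
2. P5@(1, 0) [-y clear] — {P3, P5}
3. P1@(1, 1) [+y clear] — {P1, P3, P5}
4. P10@(0, 1) [+y clear] — {P1, P10, P3, P5}
5. P6@(-1, 1) [-x clear] — {P1, P10, P3, P5, P6}
6. P7@(-1, 0) [-x clear] — {P1, P10, P3, P5, P6, P7}
7. P4@(-1, -1) [-y clear] — {P1, P10, P3, P4, P5, P6, P7}
8. P8@(1, 2) [-x clear] — {P1, P10, P3, P4, P5, P6, P7, P8}
9. P9@(0, 2) [-x clear] — {P1, P10, P3, P4, P5, P6, P7, P8, P9}

Valid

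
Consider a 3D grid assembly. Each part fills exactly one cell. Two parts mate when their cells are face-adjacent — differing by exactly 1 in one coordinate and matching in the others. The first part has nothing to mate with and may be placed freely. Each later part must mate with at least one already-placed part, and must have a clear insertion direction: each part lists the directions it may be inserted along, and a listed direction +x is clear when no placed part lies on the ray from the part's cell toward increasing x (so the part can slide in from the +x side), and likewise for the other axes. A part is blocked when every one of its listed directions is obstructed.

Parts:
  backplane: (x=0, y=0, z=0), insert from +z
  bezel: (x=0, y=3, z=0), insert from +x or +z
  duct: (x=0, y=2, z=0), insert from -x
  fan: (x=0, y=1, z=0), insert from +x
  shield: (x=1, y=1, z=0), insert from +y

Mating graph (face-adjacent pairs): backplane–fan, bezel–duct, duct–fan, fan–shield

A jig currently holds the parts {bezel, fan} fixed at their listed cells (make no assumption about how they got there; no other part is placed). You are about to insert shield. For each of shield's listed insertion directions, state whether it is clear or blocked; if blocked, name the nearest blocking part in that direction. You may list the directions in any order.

+y: clear

+y: ray from shield(1, 1, 0) has no placed part ⇒ clear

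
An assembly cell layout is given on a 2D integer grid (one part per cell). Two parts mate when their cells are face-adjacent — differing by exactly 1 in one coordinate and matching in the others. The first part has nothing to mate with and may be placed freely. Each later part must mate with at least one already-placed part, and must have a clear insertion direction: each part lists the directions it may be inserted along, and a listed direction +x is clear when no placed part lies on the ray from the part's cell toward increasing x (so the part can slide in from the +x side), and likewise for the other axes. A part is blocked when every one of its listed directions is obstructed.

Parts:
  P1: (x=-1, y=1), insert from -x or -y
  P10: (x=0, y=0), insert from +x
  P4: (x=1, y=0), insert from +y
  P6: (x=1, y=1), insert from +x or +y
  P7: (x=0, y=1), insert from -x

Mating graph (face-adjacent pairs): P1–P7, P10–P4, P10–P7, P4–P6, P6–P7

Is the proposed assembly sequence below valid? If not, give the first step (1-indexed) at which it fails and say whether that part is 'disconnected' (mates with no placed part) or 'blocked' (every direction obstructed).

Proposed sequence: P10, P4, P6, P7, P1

1. P10@(0, 0) [+x clear] — {P10}
2. P4@(1, 0) [+y clear] — {P10, P4}
3. P6@(1, 1) [+x clear] — {P10, P4, P6}
4. P7@(0, 1) [-x clear] — {P10, P4, P6, P7}
5. P1@(-1, 1) [-x clear] — {P1, P10, P4, P6, P7}

Valid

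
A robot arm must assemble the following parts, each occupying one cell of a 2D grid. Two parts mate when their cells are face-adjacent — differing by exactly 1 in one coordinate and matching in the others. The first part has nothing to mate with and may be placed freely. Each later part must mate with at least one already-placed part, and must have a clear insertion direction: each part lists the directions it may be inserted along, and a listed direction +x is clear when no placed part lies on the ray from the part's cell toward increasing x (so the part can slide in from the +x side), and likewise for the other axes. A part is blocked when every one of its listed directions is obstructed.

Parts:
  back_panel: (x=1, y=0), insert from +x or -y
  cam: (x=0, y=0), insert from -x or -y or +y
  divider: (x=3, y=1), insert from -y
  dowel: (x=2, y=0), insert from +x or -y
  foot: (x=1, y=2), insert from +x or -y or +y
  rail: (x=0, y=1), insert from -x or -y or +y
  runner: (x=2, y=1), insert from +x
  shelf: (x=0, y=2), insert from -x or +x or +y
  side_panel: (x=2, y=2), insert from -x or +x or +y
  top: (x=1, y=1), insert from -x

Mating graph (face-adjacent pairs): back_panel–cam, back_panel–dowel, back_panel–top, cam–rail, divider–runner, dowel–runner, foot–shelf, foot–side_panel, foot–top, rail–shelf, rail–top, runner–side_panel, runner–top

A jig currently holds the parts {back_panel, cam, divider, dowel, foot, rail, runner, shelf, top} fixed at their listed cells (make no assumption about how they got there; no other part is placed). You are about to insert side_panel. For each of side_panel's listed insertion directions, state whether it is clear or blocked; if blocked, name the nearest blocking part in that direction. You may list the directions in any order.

-x: nearest on ray is foot@(1, 2) ⇒ blocked
+x: ray from side_panel(2, 2) has no placed part ⇒ clear
+y: ray from side_panel(2, 2) has no placed part ⇒ clear

+x: clear; +y: clear; -x: blocked by foot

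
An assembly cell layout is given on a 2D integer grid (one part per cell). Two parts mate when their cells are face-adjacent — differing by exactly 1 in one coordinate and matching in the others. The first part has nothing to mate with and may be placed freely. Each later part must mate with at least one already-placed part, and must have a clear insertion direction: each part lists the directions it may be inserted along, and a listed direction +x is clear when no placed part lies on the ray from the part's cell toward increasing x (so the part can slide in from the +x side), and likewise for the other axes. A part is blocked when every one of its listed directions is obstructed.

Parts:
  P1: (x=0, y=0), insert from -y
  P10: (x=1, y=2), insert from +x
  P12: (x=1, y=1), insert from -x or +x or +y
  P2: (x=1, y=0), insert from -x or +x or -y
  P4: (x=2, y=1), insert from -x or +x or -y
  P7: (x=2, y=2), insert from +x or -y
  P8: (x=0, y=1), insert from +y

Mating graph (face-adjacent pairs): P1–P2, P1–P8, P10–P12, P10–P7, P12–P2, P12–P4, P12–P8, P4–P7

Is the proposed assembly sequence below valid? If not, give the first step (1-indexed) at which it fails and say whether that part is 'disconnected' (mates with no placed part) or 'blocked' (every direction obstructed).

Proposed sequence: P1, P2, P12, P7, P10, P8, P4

1. P1@(0, 0) [-y clear] — {P1}
2. P2@(1, 0) [+x clear] — {P1, P2}
3. P12@(1, 1) [-x clear] — {P1, P12, P2}
4. P7@(2, 2) — no placed neighbour ⇒ disconnected

Invalid at step 4 (disconnected)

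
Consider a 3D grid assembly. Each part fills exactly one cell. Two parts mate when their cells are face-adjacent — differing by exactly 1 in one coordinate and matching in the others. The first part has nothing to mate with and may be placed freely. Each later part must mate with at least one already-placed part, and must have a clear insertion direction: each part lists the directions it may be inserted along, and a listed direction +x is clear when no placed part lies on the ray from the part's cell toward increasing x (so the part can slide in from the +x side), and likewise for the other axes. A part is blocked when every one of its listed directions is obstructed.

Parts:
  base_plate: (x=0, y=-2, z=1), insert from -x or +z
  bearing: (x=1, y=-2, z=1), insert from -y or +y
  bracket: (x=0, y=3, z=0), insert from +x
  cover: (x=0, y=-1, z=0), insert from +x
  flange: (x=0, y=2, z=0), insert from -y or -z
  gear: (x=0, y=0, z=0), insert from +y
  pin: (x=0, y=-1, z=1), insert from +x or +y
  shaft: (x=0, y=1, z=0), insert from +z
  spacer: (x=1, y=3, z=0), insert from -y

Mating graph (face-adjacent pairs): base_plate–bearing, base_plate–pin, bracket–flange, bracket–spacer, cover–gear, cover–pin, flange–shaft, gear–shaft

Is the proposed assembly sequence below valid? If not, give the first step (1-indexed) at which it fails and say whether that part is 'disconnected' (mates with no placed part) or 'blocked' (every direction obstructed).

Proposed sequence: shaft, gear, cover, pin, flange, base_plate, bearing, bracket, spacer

1. shaft@(0, 1, 0) [+z clear] — {shaft}
2. gear@(0, 0, 0) — +y all obstructed ⇒ blocked

Invalid at step 2 (blocked)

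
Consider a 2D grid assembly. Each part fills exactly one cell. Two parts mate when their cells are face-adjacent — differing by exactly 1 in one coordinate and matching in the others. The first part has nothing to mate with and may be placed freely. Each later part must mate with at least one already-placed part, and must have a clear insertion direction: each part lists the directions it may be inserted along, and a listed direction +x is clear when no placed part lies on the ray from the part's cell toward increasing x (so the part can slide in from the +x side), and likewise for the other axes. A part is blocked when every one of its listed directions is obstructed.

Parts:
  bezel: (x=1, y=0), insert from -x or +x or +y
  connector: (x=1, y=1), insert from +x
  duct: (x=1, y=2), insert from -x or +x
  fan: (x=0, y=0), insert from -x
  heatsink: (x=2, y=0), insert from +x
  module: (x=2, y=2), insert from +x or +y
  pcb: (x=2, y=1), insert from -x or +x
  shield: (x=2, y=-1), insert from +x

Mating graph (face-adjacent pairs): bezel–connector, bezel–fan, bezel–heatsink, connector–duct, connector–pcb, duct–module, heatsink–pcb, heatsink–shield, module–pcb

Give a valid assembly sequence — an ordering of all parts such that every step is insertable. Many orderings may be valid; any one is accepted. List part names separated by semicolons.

1. fan@(0, 0) [-x clear] — {fan}
2. bezel@(1, 0) [+x clear] — {bezel, fan}
3. heatsink@(2, 0) [+x clear] — {bezel, fan, heatsink}
4. connector@(1, 1) [+x clear] — {bezel, connector, fan, heatsink}
5. duct@(1, 2) [-x clear] — {bezel, connector, duct, fan, heatsink}
6. module@(2, 2) [+x clear] — {bezel, connector, duct, fan, heatsink, module}
7. pcb@(2, 1) [+x clear] — {bezel, connector, duct, fan, heatsink, module, pcb}
8. shield@(2, -1) [+x clear] — {bezel, connector, duct, fan, heatsink, module, pcb, shield}

fan; bezel; heatsink; connector; duct; module; pcb; shield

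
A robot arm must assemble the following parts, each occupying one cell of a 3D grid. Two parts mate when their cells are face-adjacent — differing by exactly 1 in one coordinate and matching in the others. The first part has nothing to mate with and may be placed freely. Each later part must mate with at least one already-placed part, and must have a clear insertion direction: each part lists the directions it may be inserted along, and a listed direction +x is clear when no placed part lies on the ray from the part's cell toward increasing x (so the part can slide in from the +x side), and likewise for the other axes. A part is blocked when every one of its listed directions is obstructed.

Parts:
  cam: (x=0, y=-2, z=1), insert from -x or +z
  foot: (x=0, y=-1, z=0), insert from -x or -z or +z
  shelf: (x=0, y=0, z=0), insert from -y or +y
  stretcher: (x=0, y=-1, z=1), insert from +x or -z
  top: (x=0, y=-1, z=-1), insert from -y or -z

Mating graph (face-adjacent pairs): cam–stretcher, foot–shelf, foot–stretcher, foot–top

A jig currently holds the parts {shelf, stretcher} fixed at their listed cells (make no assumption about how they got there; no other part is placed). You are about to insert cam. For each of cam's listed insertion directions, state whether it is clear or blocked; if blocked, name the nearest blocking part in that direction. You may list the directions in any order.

-x: ray from cam(0, -2, 1) has no placed part ⇒ clear
+z: ray from cam(0, -2, 1) has no placed part ⇒ clear

+z: clear; -x: clear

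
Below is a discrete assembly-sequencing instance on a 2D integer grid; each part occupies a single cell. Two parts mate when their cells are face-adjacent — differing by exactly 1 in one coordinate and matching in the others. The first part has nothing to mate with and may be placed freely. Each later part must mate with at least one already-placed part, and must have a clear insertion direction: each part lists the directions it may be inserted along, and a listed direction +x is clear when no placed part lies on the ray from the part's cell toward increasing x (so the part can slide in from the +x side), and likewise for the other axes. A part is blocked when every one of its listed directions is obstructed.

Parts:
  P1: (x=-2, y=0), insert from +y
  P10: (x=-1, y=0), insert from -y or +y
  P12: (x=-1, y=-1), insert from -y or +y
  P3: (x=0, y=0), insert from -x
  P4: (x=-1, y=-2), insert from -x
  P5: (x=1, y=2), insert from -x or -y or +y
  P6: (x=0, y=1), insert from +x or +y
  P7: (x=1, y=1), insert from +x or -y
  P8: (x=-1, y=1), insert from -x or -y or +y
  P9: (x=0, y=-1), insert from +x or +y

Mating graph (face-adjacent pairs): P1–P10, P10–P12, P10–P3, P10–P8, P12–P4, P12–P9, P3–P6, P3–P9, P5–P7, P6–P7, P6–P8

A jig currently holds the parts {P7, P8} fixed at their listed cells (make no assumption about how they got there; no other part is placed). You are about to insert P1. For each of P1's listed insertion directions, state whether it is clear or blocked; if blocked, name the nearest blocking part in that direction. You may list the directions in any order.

+y: clear

+y: ray from P1(-2, 0) has no placed part ⇒ clear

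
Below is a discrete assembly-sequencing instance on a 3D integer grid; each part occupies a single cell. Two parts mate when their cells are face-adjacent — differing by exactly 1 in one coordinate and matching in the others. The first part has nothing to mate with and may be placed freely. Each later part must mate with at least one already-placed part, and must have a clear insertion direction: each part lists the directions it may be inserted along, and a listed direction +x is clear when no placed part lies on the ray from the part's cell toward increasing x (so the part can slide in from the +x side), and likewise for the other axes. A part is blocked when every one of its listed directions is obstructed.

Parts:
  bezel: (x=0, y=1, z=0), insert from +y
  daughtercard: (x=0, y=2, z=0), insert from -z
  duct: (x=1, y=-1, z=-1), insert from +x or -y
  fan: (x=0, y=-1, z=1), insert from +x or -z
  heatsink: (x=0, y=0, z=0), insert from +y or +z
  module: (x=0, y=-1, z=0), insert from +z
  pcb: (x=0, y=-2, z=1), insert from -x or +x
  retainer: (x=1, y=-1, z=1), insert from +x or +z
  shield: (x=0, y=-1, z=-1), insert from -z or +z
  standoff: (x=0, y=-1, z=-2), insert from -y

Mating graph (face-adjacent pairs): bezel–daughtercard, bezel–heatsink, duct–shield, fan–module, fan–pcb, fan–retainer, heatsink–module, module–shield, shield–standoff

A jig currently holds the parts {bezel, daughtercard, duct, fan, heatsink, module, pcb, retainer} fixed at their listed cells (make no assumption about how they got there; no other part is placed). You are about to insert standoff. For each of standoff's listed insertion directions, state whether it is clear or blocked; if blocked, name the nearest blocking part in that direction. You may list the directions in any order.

-y: clear

-y: ray from standoff(0, -1, -2) has no placed part ⇒ clear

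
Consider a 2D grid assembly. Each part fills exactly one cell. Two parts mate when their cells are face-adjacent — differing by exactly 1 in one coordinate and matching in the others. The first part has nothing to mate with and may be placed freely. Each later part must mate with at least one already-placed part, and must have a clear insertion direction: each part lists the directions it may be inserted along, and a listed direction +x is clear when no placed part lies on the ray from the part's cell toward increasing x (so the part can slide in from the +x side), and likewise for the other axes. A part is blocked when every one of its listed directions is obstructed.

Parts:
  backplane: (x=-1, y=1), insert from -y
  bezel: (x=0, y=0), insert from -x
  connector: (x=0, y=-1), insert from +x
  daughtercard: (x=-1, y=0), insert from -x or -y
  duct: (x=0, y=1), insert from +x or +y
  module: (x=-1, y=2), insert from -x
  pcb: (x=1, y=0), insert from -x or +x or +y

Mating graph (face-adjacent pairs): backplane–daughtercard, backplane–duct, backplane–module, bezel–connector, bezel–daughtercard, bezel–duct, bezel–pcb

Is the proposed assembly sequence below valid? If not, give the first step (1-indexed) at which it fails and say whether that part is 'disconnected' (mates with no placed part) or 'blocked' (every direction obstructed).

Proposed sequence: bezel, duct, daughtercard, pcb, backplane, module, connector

Invalid at step 5 (blocked)

1. bezel@(0, 0) [-x clear] — {bezel}
2. duct@(0, 1) [+x clear] — {bezel, duct}
3. daughtercard@(-1, 0) [-x clear] — {bezel, daughtercard, duct}
4. pcb@(1, 0) [+x clear] — {bezel, daughtercard, duct, pcb}
5. backplane@(-1, 1) — -y all obstructed ⇒ blocked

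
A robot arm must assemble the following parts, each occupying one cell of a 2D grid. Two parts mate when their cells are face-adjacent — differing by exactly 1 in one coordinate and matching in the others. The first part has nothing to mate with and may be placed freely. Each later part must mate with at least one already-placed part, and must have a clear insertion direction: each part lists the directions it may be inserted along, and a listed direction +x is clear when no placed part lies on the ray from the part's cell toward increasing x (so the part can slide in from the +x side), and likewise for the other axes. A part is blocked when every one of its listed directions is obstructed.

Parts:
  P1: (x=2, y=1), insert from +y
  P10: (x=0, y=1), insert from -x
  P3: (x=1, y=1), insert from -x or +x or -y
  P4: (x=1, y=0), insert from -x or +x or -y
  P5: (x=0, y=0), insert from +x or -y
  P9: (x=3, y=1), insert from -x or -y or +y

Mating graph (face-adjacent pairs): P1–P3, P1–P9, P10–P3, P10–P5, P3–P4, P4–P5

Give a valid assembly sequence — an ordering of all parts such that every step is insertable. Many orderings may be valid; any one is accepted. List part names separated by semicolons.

P9; P1; P3; P4; P10; P5

1. P9@(3, 1) [-x clear] — {P9}
2. P1@(2, 1) [+y clear] — {P1, P9}
3. P3@(1, 1) [-x clear] — {P1, P3, P9}
4. P4@(1, 0) [-x clear] — {P1, P3, P4, P9}
5. P10@(0, 1) [-x clear] — {P1, P10, P3, P4, P9}
6. P5@(0, 0) [-y clear] — {P1, P10, P3, P4, P5, P9}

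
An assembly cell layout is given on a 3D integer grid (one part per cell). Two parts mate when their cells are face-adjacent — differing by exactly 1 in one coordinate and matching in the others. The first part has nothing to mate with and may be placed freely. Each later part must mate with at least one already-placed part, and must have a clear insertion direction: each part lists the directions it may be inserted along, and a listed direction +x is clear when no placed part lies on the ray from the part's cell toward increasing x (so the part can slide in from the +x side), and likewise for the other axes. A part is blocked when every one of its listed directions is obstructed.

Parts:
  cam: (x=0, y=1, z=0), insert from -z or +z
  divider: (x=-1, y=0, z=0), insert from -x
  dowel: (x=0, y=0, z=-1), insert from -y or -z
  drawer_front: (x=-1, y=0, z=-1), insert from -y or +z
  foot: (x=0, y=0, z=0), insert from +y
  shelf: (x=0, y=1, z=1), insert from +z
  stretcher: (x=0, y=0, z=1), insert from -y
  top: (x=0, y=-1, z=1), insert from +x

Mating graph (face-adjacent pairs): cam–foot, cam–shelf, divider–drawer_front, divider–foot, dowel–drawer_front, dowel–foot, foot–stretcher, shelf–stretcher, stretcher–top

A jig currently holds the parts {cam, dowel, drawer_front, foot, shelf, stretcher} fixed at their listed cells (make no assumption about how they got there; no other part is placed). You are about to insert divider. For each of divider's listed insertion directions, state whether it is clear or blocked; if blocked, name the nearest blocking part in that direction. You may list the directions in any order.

-x: ray from divider(-1, 0, 0) has no placed part ⇒ clear

-x: clear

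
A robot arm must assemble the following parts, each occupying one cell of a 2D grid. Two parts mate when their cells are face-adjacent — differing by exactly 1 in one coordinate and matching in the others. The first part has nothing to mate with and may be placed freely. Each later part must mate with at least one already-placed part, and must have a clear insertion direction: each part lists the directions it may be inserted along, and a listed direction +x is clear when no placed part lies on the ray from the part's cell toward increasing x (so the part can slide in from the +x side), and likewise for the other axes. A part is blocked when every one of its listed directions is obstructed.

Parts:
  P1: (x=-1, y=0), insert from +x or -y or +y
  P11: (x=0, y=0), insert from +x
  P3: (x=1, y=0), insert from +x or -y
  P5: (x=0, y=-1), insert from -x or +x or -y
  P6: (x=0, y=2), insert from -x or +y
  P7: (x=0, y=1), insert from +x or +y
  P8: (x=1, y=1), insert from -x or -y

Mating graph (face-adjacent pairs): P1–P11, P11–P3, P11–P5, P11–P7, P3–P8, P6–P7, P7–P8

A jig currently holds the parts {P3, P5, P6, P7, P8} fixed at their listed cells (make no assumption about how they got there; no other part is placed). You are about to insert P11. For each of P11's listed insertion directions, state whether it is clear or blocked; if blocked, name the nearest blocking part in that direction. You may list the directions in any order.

+x: nearest on ray is P3@(1, 0) ⇒ blocked

+x: blocked by P3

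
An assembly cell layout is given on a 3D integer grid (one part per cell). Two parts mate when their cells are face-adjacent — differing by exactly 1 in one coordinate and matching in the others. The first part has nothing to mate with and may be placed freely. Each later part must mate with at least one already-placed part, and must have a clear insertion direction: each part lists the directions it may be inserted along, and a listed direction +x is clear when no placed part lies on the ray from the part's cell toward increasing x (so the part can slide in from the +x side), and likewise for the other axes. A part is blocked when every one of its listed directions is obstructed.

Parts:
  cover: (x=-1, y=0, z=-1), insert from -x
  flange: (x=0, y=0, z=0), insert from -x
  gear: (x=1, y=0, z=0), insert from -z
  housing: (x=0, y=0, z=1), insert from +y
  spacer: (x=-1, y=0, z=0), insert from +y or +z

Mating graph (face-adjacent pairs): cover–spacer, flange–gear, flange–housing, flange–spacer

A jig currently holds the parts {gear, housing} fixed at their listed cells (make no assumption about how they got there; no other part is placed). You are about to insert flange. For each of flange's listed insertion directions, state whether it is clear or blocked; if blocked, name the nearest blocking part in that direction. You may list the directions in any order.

-x: clear

-x: ray from flange(0, 0, 0) has no placed part ⇒ clear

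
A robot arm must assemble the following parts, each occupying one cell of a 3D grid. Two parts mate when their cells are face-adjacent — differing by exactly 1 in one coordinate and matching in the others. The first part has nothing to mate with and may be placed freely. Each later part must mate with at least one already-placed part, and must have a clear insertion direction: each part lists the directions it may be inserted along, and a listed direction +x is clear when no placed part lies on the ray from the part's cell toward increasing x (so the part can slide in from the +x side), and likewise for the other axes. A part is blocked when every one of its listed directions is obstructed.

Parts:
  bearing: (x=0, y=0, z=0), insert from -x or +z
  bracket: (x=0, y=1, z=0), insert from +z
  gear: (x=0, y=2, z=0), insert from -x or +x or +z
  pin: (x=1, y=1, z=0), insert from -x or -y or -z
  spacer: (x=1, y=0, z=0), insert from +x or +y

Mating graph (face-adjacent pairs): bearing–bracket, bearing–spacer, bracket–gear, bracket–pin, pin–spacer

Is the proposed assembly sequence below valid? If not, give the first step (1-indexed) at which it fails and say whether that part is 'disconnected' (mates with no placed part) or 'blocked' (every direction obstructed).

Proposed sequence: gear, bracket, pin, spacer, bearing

1. gear@(0, 2, 0) [-x clear] — {gear}
2. bracket@(0, 1, 0) [+z clear] — {bracket, gear}
3. pin@(1, 1, 0) [-y clear] — {bracket, gear, pin}
4. spacer@(1, 0, 0) [+x clear] — {bracket, gear, pin, spacer}
5. bearing@(0, 0, 0) [-x clear] — {bearing, bracket, gear, pin, spacer}

Valid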